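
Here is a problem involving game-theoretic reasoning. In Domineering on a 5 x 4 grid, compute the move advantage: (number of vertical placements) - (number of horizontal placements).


Board is 5 x 4 (rows x cols).
Left (vertical) placements: (rows-1) * cols = 4 * 4 = 16
Right (horizontal) placements: rows * (cols-1) = 5 * 3 = 15
Advantage = Left - Right = 16 - 15 = 1

1


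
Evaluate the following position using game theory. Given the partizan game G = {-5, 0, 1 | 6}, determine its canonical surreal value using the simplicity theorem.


Left options: {-5, 0, 1}, max = 1
Right options: {6}, min = 6
All options are numbers and max(Left) < min(Right), so by the simplicity theorem the value is the simplest (earliest-born) number strictly between 1 and 6.
Integers 2 through 5 all lie strictly between 1 and 6.
Among integers, the simplest (lowest birthday = smallest |n|; 0 is born on day 0, +-n on day n) is 2.
No non-integer in the interval can be simpler: if x is a non-integer in the interval, then floor(x) or ceil(x) also lies in the interval (the interval contains an integer), and both are proper prefixes of x's sign expansion, i.e. born earlier. So the game value is 2.
Game value = 2

2


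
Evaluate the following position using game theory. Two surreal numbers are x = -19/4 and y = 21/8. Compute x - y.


x = -19/4, y = 21/8
Converting to common denominator: 8
x = -38/8, y = 21/8
x - y = -19/4 - 21/8 = -59/8

-59/8


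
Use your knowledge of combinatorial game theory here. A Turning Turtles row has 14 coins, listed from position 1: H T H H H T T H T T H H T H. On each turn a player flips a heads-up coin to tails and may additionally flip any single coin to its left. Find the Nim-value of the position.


Coins: H T H H H T T H T T H H T H
Key fact: a single head at position k behaves exactly like a Nim heap of size k (turning it to T and optionally flipping a coin at j < k corresponds to moving the heap from k to j, or to 0), and heads combine as a disjunctive sum (two heads at the same place would cancel, matching j XOR j = 0). So the Nim-value is the XOR of the 1-indexed positions of the heads.
Face-up positions (1-indexed): [1, 3, 4, 5, 8, 11, 12, 14]
XOR 0 with 1: 0 XOR 1 = 1
XOR 1 with 3: 1 XOR 3 = 2
XOR 2 with 4: 2 XOR 4 = 6
XOR 6 with 5: 6 XOR 5 = 3
XOR 3 with 8: 3 XOR 8 = 11
XOR 11 with 11: 11 XOR 11 = 0
XOR 0 with 12: 0 XOR 12 = 12
XOR 12 with 14: 12 XOR 14 = 2
Nim-value = 2

2


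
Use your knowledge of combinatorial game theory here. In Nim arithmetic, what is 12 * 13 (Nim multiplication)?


Nim multiplication is bilinear over XOR: (u XOR v) * w = (u*w) XOR (v*w).
So we split each operand into its bit components and XOR the pairwise Nim products.
12 = 4 + 8 (as XOR of powers of 2).
13 = 1 + 4 + 8 (as XOR of powers of 2).
Using the standard Nim-product table on single bits:
  2*2 = 3,   2*4 = 8,   2*8 = 12,
  4*4 = 6,   4*8 = 11,  8*8 = 13,
and  1*x = x (identity), k*l = l*k (commutative).
Pairwise Nim products:
  4 * 1 = 4
  4 * 4 = 6
  4 * 8 = 11
  8 * 1 = 8
  8 * 4 = 11
  8 * 8 = 13
XOR them: 4 XOR 6 XOR 11 XOR 8 XOR 11 XOR 13 = 7.
Result: 12 * 13 = 7 (in Nim).

7


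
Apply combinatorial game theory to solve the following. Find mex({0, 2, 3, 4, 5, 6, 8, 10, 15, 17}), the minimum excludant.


Set = {0, 2, 3, 4, 5, 6, 8, 10, 15, 17}
0 is in the set.
1 is NOT in the set. This is the mex.
mex = 1

1


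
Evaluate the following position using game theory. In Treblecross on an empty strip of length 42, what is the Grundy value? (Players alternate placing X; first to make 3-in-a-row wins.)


Treblecross: place X on empty cells; 3-in-a-row wins.
Playing within two cells of an existing X lets the opponent win at once, so sensible play treats the cells i-2..i+2 around each X as dead. The player left with no safe cell loses, so this is a normal-play take-away game on strips of safe cells.
Placing X at cell i (0-indexed) of a strip of k safe cells leaves independent strips of sizes max(0, i-2) and max(0, k-i-3). Hence G(k) = mex{ G(max(0,i-2)) XOR G(max(0,k-i-3)) : 0 <= i < k }, with G(0) = 0.
G(1): splits (0,0):0^0=0 -> mex({0}) = 1
G(2): splits (0,0):0^0=0 -> mex({0}) = 1
G(3): splits (0,0):0^0=0 -> mex({0}) = 1
G(4): splits (0,1):0^1=1 (0,0):0^0=0 -> mex({0, 1}) = 2
G(5): splits (0,2):0^1=1 (0,1):0^1=1 (0,0):0^0=0 -> mex({0, 1}) = 2
G(6) = mex({1}) = 0
G(7) = mex({0, 1, 2}) = 3
G(8) = mex({0, 1, 2}) = 3
G(9) = mex({0, 2}) = 1
G(10) = mex({0, 2, 3}) = 1
G(11) = mex({0, 3}) = 1
G(12) = mex({1, 3}) = 0
G(13) = mex({0, 1, 2, 3}) = 4
G(14) = mex({0, 1, 2}) = 3
G(15) = mex({0, 1, 2}) = 3
G(16) = mex({0, 1, 2, 4}) = 3
G(17) = mex({0, 1, 3, 4}) = 2
G(18) = mex({0, 1, 3, 4}) = 2
G(19) = mex({0, 1, 3, 5}) = 2
G(20) = mex({0, 1, 2, 3, 5}) = 4
G(21) = mex({0, 1, 2, 3, 5}) = 4
G(22) = mex({1, 2, 6}) = 0
G(23) = mex({0, 1, 2, 3, 4, 6}) = 5
G(24) = mex({0, 1, 2, 3, 4}) = 5
G(25) = mex({0, 1, 3, 4, 7}) = 2
G(26) = mex({0, 1, 3, 4, 5, 7}) = 2
G(27) = mex({0, 1, 3, 5}) = 2
G(28) = mex({0, 1, 2, 5}) = 3
G(29) = mex({0, 1, 2, 4, 5, 6}) = 3
G(30) = mex({1, 2, 4, 6}) = 0
G(31) = mex({0, 1, 2, 3, 4, 6}) = 5
G(32) = mex({1, 2, 3, 4, 7}) = 0
G(33) = mex({0, 3, 7}) = 1
G(34) = mex({0, 2, 3, 5, 7}) = 1
G(35) = mex({0, 2, 3, 5, 6}) = 1
G(36) = mex({0, 1, 2, 5, 6}) = 3
G(37) = mex({0, 1, 2, 4, 5, 6}) = 3
G(38) = mex({0, 1, 2, 4}) = 3
G(39) = mex({0, 1, 2, 3, 4, 7}) = 5
G(40) = mex({0, 1, 2, 3, 4, 5, 7}) = 6
G(41) = mex({0, 1, 2, 3, 5, 7}) = 4
G(42) = mex({0, 1, 2, 3, 5, 6, 7}) = 4
Therefore G(42) = 4.

4


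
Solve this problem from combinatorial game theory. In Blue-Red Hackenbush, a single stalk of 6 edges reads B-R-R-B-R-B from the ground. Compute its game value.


Edges (from ground): B-R-R-B-R-B
By Berlekamp's sign-expansion rule, a Blue-Red Hackenbush stalk has the value of the surreal number whose sign sequence is the edge sequence with B -> + and R -> -.
Sign sequence: +--+-+
Trace the sign expansion in the surreal number tree, starting from 0:
Edge 1: B (sign +) -> bounds (0, +inf), value = 1
Edge 2: R (sign -) -> bounds (0, 1), value = 1/2
Edge 3: R (sign -) -> bounds (0, 1/2), value = 1/4
Edge 4: B (sign +) -> bounds (1/4, 1/2), value = 3/8
Edge 5: R (sign -) -> bounds (1/4, 3/8), value = 5/16
Edge 6: B (sign +) -> bounds (5/16, 3/8), value = 11/32
Game value = 11/32

11/32


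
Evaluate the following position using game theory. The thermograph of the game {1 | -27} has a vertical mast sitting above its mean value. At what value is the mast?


Game = {1 | -27}, a switch {a | b} with numbers a > b.
Its thermograph has left wall a - t and right wall b + t, which meet at t = (a - b)/2, where both equal (a + b)/2. So the mast (mean value) is at (a + b)/2.
Mean = (1 + (-27))/2 = -26/2 = -13

-13


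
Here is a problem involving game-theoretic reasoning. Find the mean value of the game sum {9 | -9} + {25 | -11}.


G1 = {9 | -9}, G2 = {25 | -11}
Each is a switch {a | b} with numbers a > b; its mean value is (a + b)/2, and mean value is additive over game sums: m(G1 + G2) = m(G1) + m(G2).
Mean of G1 = (9 + (-9))/2 = 0/2 = 0
Mean of G2 = (25 + (-11))/2 = 14/2 = 7
Mean of G1 + G2 = 0 + 7 = 7

7


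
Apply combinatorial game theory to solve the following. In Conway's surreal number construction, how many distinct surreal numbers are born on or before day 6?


Day 0: {|} = 0 is born. Count = 1.
Day n: the number of surreal numbers born by day n is 2^(n+1) - 1.
By day 0: 2^1 - 1 = 1
By day 1: 2^2 - 1 = 3
By day 2: 2^3 - 1 = 7
By day 3: 2^4 - 1 = 15
By day 4: 2^5 - 1 = 31
By day 5: 2^6 - 1 = 63
By day 6: 2^7 - 1 = 127
By day 6: 127 surreal numbers.

127


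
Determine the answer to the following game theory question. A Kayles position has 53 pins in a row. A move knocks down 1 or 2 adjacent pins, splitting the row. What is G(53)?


Kayles: a move removes 1 or 2 adjacent pins from a contiguous row.
Removing pins from a row of k leaves two independent rows (a, b) with a + b = k - 1 (one pin) or a + b = k - 2 (two pins); an end removal gives a = 0.
By Sprague-Grundy, G(k) = mex{ G(a) XOR G(b) } over all these splits. G(0) = 0.
G(1): splits (0,0):0^0=0 -> mex({0}) = 1
G(2): splits (0,1):0^1=1 (0,0):0^0=0 -> mex({0, 1}) = 2
G(3): splits (0,2):0^2=2 (1,1):1^1=0 (0,1):0^1=1 -> mex({0, 1, 2}) = 3
G(4): splits (0,3):0^3=3 (1,2):1^2=3 (0,2):0^2=2 (1,1):1^1=0 -> mex({0, 2, 3}) = 1
G(5): splits (0,4):0^1=1 (1,3):1^3=2 (2,2):2^2=0 (0,3):0^3=3 (1,2):1^2=3 -> mex({0, 1, 2, 3}) = 4
G(6) = mex({0, 1, 2, 4}) = 3
G(7) = mex({0, 1, 3, 4, 5}) = 2
G(8) = mex({0, 2, 3, 5, 6}) = 1
G(9) = mex({0, 1, 2, 3, 6, 7}) = 4
G(10) = mex({0, 1, 3, 4, 5, 7}) = 2
G(11) = mex({0, 1, 2, 3, 4, 5}) = 6
G(12) = mex({0, 1, 2, 3, 5, 6, 7}) = 4
G(13) = mex({0, 2, 3, 4, 6, 7}) = 1
G(14) = mex({0, 1, 4, 5, 6, 7}) = 2
G(15) = mex({0, 1, 2, 3, 4, 5, 6}) = 7
G(16) = mex({0, 2, 3, 5, 6, 7}) = 1
G(17) = mex({0, 1, 2, 3, 5, 6, 7}) = 4
G(18) = mex({0, 1, 2, 4, 5, 6}) = 3
G(19) = mex({0, 1, 3, 4, 5, 7}) = 2
G(20) = mex({0, 2, 3, 4, 5, 6, 7}) = 1
G(21) = mex({0, 1, 2, 3, 5, 6, 7}) = 4
G(22) = mex({0, 1, 2, 3, 4, 5, 7}) = 6
G(23) = mex({0, 1, 2, 3, 4, 5, 6}) = 7
G(24) = mex({0, 1, 2, 3, 5, 6, 7}) = 4
G(25) = mex({0, 2, 3, 4, 6, 7}) = 1
G(26) = mex({0, 1, 3, 4, 5, 6, 7}) = 2
G(27) = mex({0, 1, 2, 3, 4, 5, 6, 7}) = 8
G(28) = mex({0, 1, 2, 3, 4, 6, 7, 8}) = 5
G(29) = mex({0, 1, 2, 3, 5, 6, 7, 8, 9}) = 4
G(30) = mex({0, 1, 2, 3, 4, 5, 6, 9, 10}) = 7
G(31) = mex({0, 1, 3, 4, 5, 7, 10, 11}) = 2
G(32) = mex({0, 2, 3, 4, 5, 6, 7, 9, 11}) = 1
G(33) = mex({0, 1, 2, 3, 4, 5, 6, 7, 9, 12}) = 8
G(34) = mex({0, 1, 2, 3, 4, 5, 7, 8, 11, 12}) = 6
G(35) = mex({0, 1, 2, 3, 4, 5, 6, 8, 9, 10, 11}) = 7
G(36) = mex({0, 1, 2, 3, 5, 6, 7, 9, 10}) = 4
G(37) = mex({0, 2, 3, 4, 6, 7, 9, 10, 11, 12}) = 1
G(38) = mex({0, 1, 3, 4, 5, 6, 7, 9, 10, 11, 12}) = 2
G(39) = mex({0, 1, 2, 4, 5, 6, 7, 9, 10, 12, 14}) = 3
G(40) = mex({0, 2, 3, 4, 6, 7, 11, 12, 14}) = 1
G(41) = mex({0, 1, 2, 3, 5, 6, 7, 9, 10, 11, 12}) = 4
G(42) = mex({0, 1, 2, 3, 4, 5, 6, 9, 10}) = 7
G(43) = mex({0, 1, 3, 4, 5, 7, 9, 10, 12, 15}) = 2
G(44) = mex({0, 2, 3, 4, 5, 6, 7, 9, 10, 12, 15}) = 1
G(45) = mex({0, 1, 2, 3, 4, 5, 6, 7, 9, 10, 12, 14}) = 8
G(46) = mex({0, 1, 3, 4, 5, 7, 8, 11, 12, 14}) = 2
G(47) = mex({0, 1, 2, 3, 4, 5, 6, 8, 9, 10, 11, 12}) = 7
G(48) = mex({0, 1, 2, 3, 5, 6, 7, 9, 10}) = 4
G(49) = mex({0, 2, 3, 4, 6, 7, 9, 10, 11, 12, 15}) = 1
G(50) = mex({0, 1, 4, 5, 6, 7, 9, 11, 12, 14, 15}) = 2
G(51) = mex({0, 1, 2, 3, 4, 5, 6, 7, 9, 12, 14, 15}) = 8
G(52) = mex({0, 2, 3, 4, 5, 6, 7, 8, 11, 12, 15}) = 1
G(53) = mex({0, 1, 2, 3, 5, 6, 7, 8, 9, 10, 11, 12}) = 4
Therefore G(53) = 4.

4


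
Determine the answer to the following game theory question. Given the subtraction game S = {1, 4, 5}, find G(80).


The subtraction set is S = {1, 4, 5}.
G(k) = mex{ G(k - s) : s in S, s <= k }. We compute iteratively: G(0) = 0.
G(1) = mex({0}) = 1
G(2) = mex({1}) = 0
G(3) = mex({0}) = 1
G(4) = mex({0, 1}) = 2
G(5) = mex({0, 1, 2}) = 3
G(6) = mex({0, 1, 3}) = 2
G(7) = mex({0, 1, 2}) = 3
G(8) = mex({1, 2, 3}) = 0
G(9) = mex({0, 2, 3}) = 1
G(10) = mex({1, 2, 3}) = 0
G(11) = mex({0, 2, 3}) = 1
G(12) = mex({0, 1, 3}) = 2
Observe that G(8)..G(12) = 0, 1, 0, 1, 2 repeats G(0)..G(4) = 0, 1, 0, 1, 2.
For k >= max(S) = 5, G(k) is determined by the previous 5 values G(k-5)..G(k-1); a window of 5 consecutive values has recurred shifted by 8, so by induction G(k + 8) = G(k) for all k >= 0: the sequence is periodic from the start with period 8.
One period: G(0..7) = 0, 1, 0, 1, 2, 3, 2, 3.
80 mod 8 = 0, so G(80) = G(0) = 0.

0


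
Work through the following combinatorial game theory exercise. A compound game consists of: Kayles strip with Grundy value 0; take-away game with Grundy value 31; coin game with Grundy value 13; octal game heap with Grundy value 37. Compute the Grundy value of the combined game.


By the Sprague-Grundy theorem, the Grundy value of a sum of games is the XOR of individual Grundy values.
Kayles strip: Grundy value = 0. Running XOR: 0 XOR 0 = 0
take-away game: Grundy value = 31. Running XOR: 0 XOR 31 = 31
coin game: Grundy value = 13. Running XOR: 31 XOR 13 = 18
octal game heap: Grundy value = 37. Running XOR: 18 XOR 37 = 55
The combined Grundy value is 55.

55


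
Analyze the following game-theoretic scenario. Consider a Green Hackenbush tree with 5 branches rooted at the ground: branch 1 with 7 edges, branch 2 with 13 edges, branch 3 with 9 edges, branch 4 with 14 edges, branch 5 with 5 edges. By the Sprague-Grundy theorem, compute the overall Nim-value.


The tree has 5 branches from the ground vertex.
In Green Hackenbush, the Nim-value of a simple path of length k is k.
Branch 1: length 7, Nim-value = 7
Branch 2: length 13, Nim-value = 13
Branch 3: length 9, Nim-value = 9
Branch 4: length 14, Nim-value = 14
Branch 5: length 5, Nim-value = 5
Total Nim-value = XOR of all branch values:
0 XOR 7 = 7
7 XOR 13 = 10
10 XOR 9 = 3
3 XOR 14 = 13
13 XOR 5 = 8
Nim-value of the tree = 8

8


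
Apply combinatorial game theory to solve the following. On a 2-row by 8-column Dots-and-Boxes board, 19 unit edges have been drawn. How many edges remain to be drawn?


Grid: 2 x 8 boxes, i.e. 3 rows and 9 columns of dots.
Horizontal edges: (rows + 1) * cols = 3 * 8 = 24
Vertical edges: rows * (cols + 1) = 2 * 9 = 18
Total edges: 24 + 18 = 42
Edges drawn: 19
Remaining: 42 - 19 = 23

23


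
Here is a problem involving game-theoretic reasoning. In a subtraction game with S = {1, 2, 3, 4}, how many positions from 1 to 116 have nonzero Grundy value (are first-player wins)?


Subtraction set S = {1, 2, 3, 4}, so G(n) = n mod 5.
G(n) = 0 when n is a multiple of 5.
Multiples of 5 in [1, 116]: 23
N-positions (nonzero Grundy) = 116 - 23 = 93

93


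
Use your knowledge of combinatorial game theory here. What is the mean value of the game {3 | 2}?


Game = {3 | 2}, a switch {a | b} with numbers a > b.
Its thermograph has left wall a - t and right wall b + t, which meet at t = (a - b)/2, where both equal (a + b)/2. So the mast (mean value) is at (a + b)/2.
Mean = (3 + (2))/2 = 5/2 = 5/2

5/2


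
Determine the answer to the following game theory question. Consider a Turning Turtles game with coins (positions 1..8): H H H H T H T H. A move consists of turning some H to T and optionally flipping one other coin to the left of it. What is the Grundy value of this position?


Coins: H H H H T H T H
Key fact: a single head at position k behaves exactly like a Nim heap of size k (turning it to T and optionally flipping a coin at j < k corresponds to moving the heap from k to j, or to 0), and heads combine as a disjunctive sum (two heads at the same place would cancel, matching j XOR j = 0). So the Nim-value is the XOR of the 1-indexed positions of the heads.
Face-up positions (1-indexed): [1, 2, 3, 4, 6, 8]
XOR 0 with 1: 0 XOR 1 = 1
XOR 1 with 2: 1 XOR 2 = 3
XOR 3 with 3: 3 XOR 3 = 0
XOR 0 with 4: 0 XOR 4 = 4
XOR 4 with 6: 4 XOR 6 = 2
XOR 2 with 8: 2 XOR 8 = 10
Nim-value = 10

10


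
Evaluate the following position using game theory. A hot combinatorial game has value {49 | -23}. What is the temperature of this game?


The game is {49 | -23}, a switch {a | b} with numbers a > b.
Cooling {a | b} by t gives {a - t | b + t}, which stops being hot when a - t = b + t, i.e. at t = (a - b)/2. So the temperature of a switch is (a - b)/2.
Temperature = (Left option - Right option) / 2
= (49 - (-23)) / 2
= 72 / 2
= 36

36


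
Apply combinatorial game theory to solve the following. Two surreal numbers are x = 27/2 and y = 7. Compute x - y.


x = 27/2, y = 7
Converting to common denominator: 2
x = 27/2, y = 14/2
x - y = 27/2 - 7 = 13/2

13/2


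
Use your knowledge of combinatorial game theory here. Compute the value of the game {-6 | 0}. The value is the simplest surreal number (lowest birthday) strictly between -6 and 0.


Left options: {-6}, max = -6
Right options: {0}, min = 0
All options are numbers and max(Left) < min(Right), so by the simplicity theorem the value is the simplest (earliest-born) number strictly between -6 and 0.
Integers -5 through -1 all lie strictly between -6 and 0.
Among integers, the simplest (lowest birthday = smallest |n|; 0 is born on day 0, +-n on day n) is -1.
No non-integer in the interval can be simpler: if x is a non-integer in the interval, then floor(x) or ceil(x) also lies in the interval (the interval contains an integer), and both are proper prefixes of x's sign expansion, i.e. born earlier. So the game value is -1.
Game value = -1

-1


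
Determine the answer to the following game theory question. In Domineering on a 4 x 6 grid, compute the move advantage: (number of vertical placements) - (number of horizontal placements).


Board is 4 x 6 (rows x cols).
Left (vertical) placements: (rows-1) * cols = 3 * 6 = 18
Right (horizontal) placements: rows * (cols-1) = 4 * 5 = 20
Advantage = Left - Right = 18 - 20 = -2

-2


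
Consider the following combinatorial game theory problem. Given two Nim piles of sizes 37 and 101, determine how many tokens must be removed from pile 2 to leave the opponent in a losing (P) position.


Piles: 37 and 101
Current XOR: 37 XOR 101 = 64 (non-zero, so this is an N-position).
To make the XOR zero, we need to find a move that balances the piles.
For pile 2 (size 101): target = 101 XOR 64 = 37
We reduce pile 2 from 101 to 37.
Tokens removed: 101 - 37 = 64
Verification: 37 XOR 37 = 0

64


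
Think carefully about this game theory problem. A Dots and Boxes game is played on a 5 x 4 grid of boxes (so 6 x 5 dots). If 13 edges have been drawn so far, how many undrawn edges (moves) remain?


Grid: 5 x 4 boxes, i.e. 6 rows and 5 columns of dots.
Horizontal edges: (rows + 1) * cols = 6 * 4 = 24
Vertical edges: rows * (cols + 1) = 5 * 5 = 25
Total edges: 24 + 25 = 49
Edges drawn: 13
Remaining: 49 - 13 = 36

36


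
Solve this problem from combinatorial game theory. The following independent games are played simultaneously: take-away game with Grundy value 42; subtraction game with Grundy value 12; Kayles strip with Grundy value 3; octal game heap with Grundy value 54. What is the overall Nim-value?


By the Sprague-Grundy theorem, the Grundy value of a sum of games is the XOR of individual Grundy values.
take-away game: Grundy value = 42. Running XOR: 0 XOR 42 = 42
subtraction game: Grundy value = 12. Running XOR: 42 XOR 12 = 38
Kayles strip: Grundy value = 3. Running XOR: 38 XOR 3 = 37
octal game heap: Grundy value = 54. Running XOR: 37 XOR 54 = 19
The combined Grundy value is 19.

19


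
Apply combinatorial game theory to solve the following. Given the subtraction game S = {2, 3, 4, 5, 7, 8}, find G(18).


The subtraction set is S = {2, 3, 4, 5, 7, 8}.
G(k) = mex{ G(k - s) : s in S, s <= k }. We compute iteratively: G(0) = 0.
G(1) = mex({}) = 0
G(2) = mex({0}) = 1
G(3) = mex({0}) = 1
G(4) = mex({0, 1}) = 2
G(5) = mex({0, 1}) = 2
G(6) = mex({0, 1, 2}) = 3
G(7) = mex({0, 1, 2}) = 3
G(8) = mex({0, 1, 2, 3}) = 4
G(9) = mex({0, 1, 2, 3}) = 4
G(10) = mex({1, 2, 3, 4}) = 0
G(11) = mex({1, 2, 3, 4}) = 0
G(12) = mex({0, 2, 3, 4}) = 1
G(13) = mex({0, 2, 3, 4}) = 1
G(14) = mex({0, 1, 3, 4}) = 2
G(15) = mex({0, 1, 3, 4}) = 2
G(16) = mex({0, 1, 2, 4}) = 3
G(17) = mex({0, 1, 2, 4}) = 3
Observe that G(10)..G(17) = 0, 0, 1, 1, 2, 2, 3, 3 repeats G(0)..G(7) = 0, 0, 1, 1, 2, 2, 3, 3.
For k >= max(S) = 8, G(k) is determined by the previous 8 values G(k-8)..G(k-1); a window of 8 consecutive values has recurred shifted by 10, so by induction G(k + 10) = G(k) for all k >= 0: the sequence is periodic from the start with period 10.
One period: G(0..9) = 0, 0, 1, 1, 2, 2, 3, 3, 4, 4.
18 mod 10 = 8, so G(18) = G(8) = 4.

4


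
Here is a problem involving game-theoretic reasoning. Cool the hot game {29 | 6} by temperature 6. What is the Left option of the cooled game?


Original game: {29 | 6} (a switch {a | b} with a > b).
Cooling by t (for t below the temperature (a - b)/2 = 23/2) taxes each move by t: {a | b} cooled by t is {a - t | b + t}.
Cooling amount: t = 6
Cooled Left option: 29 - 6 = 23
Cooled Right option: 6 + 6 = 12
Cooled game: {23 | 12}
Left option = 23

23


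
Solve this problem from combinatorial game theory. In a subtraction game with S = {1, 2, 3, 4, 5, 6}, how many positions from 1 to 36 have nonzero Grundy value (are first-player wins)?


Subtraction set S = {1, 2, 3, 4, 5, 6}, so G(n) = n mod 7.
G(n) = 0 when n is a multiple of 7.
Multiples of 7 in [1, 36]: 5
N-positions (nonzero Grundy) = 36 - 5 = 31

31


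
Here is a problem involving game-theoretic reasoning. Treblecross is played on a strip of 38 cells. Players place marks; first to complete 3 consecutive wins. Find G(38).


Treblecross: place X on empty cells; 3-in-a-row wins.
Playing within two cells of an existing X lets the opponent win at once, so sensible play treats the cells i-2..i+2 around each X as dead. The player left with no safe cell loses, so this is a normal-play take-away game on strips of safe cells.
Placing X at cell i (0-indexed) of a strip of k safe cells leaves independent strips of sizes max(0, i-2) and max(0, k-i-3). Hence G(k) = mex{ G(max(0,i-2)) XOR G(max(0,k-i-3)) : 0 <= i < k }, with G(0) = 0.
G(1): splits (0,0):0^0=0 -> mex({0}) = 1
G(2): splits (0,0):0^0=0 -> mex({0}) = 1
G(3): splits (0,0):0^0=0 -> mex({0}) = 1
G(4): splits (0,1):0^1=1 (0,0):0^0=0 -> mex({0, 1}) = 2
G(5): splits (0,2):0^1=1 (0,1):0^1=1 (0,0):0^0=0 -> mex({0, 1}) = 2
G(6) = mex({1}) = 0
G(7) = mex({0, 1, 2}) = 3
G(8) = mex({0, 1, 2}) = 3
G(9) = mex({0, 2}) = 1
G(10) = mex({0, 2, 3}) = 1
G(11) = mex({0, 3}) = 1
G(12) = mex({1, 3}) = 0
G(13) = mex({0, 1, 2, 3}) = 4
G(14) = mex({0, 1, 2}) = 3
G(15) = mex({0, 1, 2}) = 3
G(16) = mex({0, 1, 2, 4}) = 3
G(17) = mex({0, 1, 3, 4}) = 2
G(18) = mex({0, 1, 3, 4}) = 2
G(19) = mex({0, 1, 3, 5}) = 2
G(20) = mex({0, 1, 2, 3, 5}) = 4
G(21) = mex({0, 1, 2, 3, 5}) = 4
G(22) = mex({1, 2, 6}) = 0
G(23) = mex({0, 1, 2, 3, 4, 6}) = 5
G(24) = mex({0, 1, 2, 3, 4}) = 5
G(25) = mex({0, 1, 3, 4, 7}) = 2
G(26) = mex({0, 1, 3, 4, 5, 7}) = 2
G(27) = mex({0, 1, 3, 5}) = 2
G(28) = mex({0, 1, 2, 5}) = 3
G(29) = mex({0, 1, 2, 4, 5, 6}) = 3
G(30) = mex({1, 2, 4, 6}) = 0
G(31) = mex({0, 1, 2, 3, 4, 6}) = 5
G(32) = mex({1, 2, 3, 4, 7}) = 0
G(33) = mex({0, 3, 7}) = 1
G(34) = mex({0, 2, 3, 5, 7}) = 1
G(35) = mex({0, 2, 3, 5, 6}) = 1
G(36) = mex({0, 1, 2, 5, 6}) = 3
G(37) = mex({0, 1, 2, 4, 5, 6}) = 3
G(38) = mex({0, 1, 2, 4}) = 3
Therefore G(38) = 3.

3


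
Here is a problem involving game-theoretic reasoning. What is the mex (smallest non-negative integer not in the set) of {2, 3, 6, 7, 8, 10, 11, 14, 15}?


Set = {2, 3, 6, 7, 8, 10, 11, 14, 15}
0 is NOT in the set. This is the mex.
mex = 0

0


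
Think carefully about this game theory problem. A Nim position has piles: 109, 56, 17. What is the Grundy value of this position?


We need the XOR (exclusive or) of all pile sizes.
After XOR-ing pile 1 (size 109): 0 XOR 109 = 109
After XOR-ing pile 2 (size 56): 109 XOR 56 = 85
After XOR-ing pile 3 (size 17): 85 XOR 17 = 68
The Nim-value of this position is 68.

68


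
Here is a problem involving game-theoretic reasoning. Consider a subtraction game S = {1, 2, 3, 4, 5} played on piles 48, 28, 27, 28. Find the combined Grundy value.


Subtraction set: {1, 2, 3, 4, 5}
For this subtraction set, G(n) = n mod 6 (period = max + 1 = 6).
Pile 1 (size 48): G(48) = 48 mod 6 = 0
Pile 2 (size 28): G(28) = 28 mod 6 = 4
Pile 3 (size 27): G(27) = 27 mod 6 = 3
Pile 4 (size 28): G(28) = 28 mod 6 = 4
Total Grundy value = XOR of all: 0 XOR 4 XOR 3 XOR 4 = 3

3


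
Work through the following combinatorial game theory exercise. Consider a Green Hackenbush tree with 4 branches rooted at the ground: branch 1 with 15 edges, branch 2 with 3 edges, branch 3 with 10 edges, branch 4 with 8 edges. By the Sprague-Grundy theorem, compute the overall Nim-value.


The tree has 4 branches from the ground vertex.
In Green Hackenbush, the Nim-value of a simple path of length k is k.
Branch 1: length 15, Nim-value = 15
Branch 2: length 3, Nim-value = 3
Branch 3: length 10, Nim-value = 10
Branch 4: length 8, Nim-value = 8
Total Nim-value = XOR of all branch values:
0 XOR 15 = 15
15 XOR 3 = 12
12 XOR 10 = 6
6 XOR 8 = 14
Nim-value of the tree = 14

14


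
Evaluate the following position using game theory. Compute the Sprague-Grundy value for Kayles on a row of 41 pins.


Kayles: a move removes 1 or 2 adjacent pins from a contiguous row.
Removing pins from a row of k leaves two independent rows (a, b) with a + b = k - 1 (one pin) or a + b = k - 2 (two pins); an end removal gives a = 0.
By Sprague-Grundy, G(k) = mex{ G(a) XOR G(b) } over all these splits. G(0) = 0.
G(1): splits (0,0):0^0=0 -> mex({0}) = 1
G(2): splits (0,1):0^1=1 (0,0):0^0=0 -> mex({0, 1}) = 2
G(3): splits (0,2):0^2=2 (1,1):1^1=0 (0,1):0^1=1 -> mex({0, 1, 2}) = 3
G(4): splits (0,3):0^3=3 (1,2):1^2=3 (0,2):0^2=2 (1,1):1^1=0 -> mex({0, 2, 3}) = 1
G(5): splits (0,4):0^1=1 (1,3):1^3=2 (2,2):2^2=0 (0,3):0^3=3 (1,2):1^2=3 -> mex({0, 1, 2, 3}) = 4
G(6) = mex({0, 1, 2, 4}) = 3
G(7) = mex({0, 1, 3, 4, 5}) = 2
G(8) = mex({0, 2, 3, 5, 6}) = 1
G(9) = mex({0, 1, 2, 3, 6, 7}) = 4
G(10) = mex({0, 1, 3, 4, 5, 7}) = 2
G(11) = mex({0, 1, 2, 3, 4, 5}) = 6
G(12) = mex({0, 1, 2, 3, 5, 6, 7}) = 4
G(13) = mex({0, 2, 3, 4, 6, 7}) = 1
G(14) = mex({0, 1, 4, 5, 6, 7}) = 2
G(15) = mex({0, 1, 2, 3, 4, 5, 6}) = 7
G(16) = mex({0, 2, 3, 5, 6, 7}) = 1
G(17) = mex({0, 1, 2, 3, 5, 6, 7}) = 4
G(18) = mex({0, 1, 2, 4, 5, 6}) = 3
G(19) = mex({0, 1, 3, 4, 5, 7}) = 2
G(20) = mex({0, 2, 3, 4, 5, 6, 7}) = 1
G(21) = mex({0, 1, 2, 3, 5, 6, 7}) = 4
G(22) = mex({0, 1, 2, 3, 4, 5, 7}) = 6
G(23) = mex({0, 1, 2, 3, 4, 5, 6}) = 7
G(24) = mex({0, 1, 2, 3, 5, 6, 7}) = 4
G(25) = mex({0, 2, 3, 4, 6, 7}) = 1
G(26) = mex({0, 1, 3, 4, 5, 6, 7}) = 2
G(27) = mex({0, 1, 2, 3, 4, 5, 6, 7}) = 8
G(28) = mex({0, 1, 2, 3, 4, 6, 7, 8}) = 5
G(29) = mex({0, 1, 2, 3, 5, 6, 7, 8, 9}) = 4
G(30) = mex({0, 1, 2, 3, 4, 5, 6, 9, 10}) = 7
G(31) = mex({0, 1, 3, 4, 5, 7, 10, 11}) = 2
G(32) = mex({0, 2, 3, 4, 5, 6, 7, 9, 11}) = 1
G(33) = mex({0, 1, 2, 3, 4, 5, 6, 7, 9, 12}) = 8
G(34) = mex({0, 1, 2, 3, 4, 5, 7, 8, 11, 12}) = 6
G(35) = mex({0, 1, 2, 3, 4, 5, 6, 8, 9, 10, 11}) = 7
G(36) = mex({0, 1, 2, 3, 5, 6, 7, 9, 10}) = 4
G(37) = mex({0, 2, 3, 4, 6, 7, 9, 10, 11, 12}) = 1
G(38) = mex({0, 1, 3, 4, 5, 6, 7, 9, 10, 11, 12}) = 2
G(39) = mex({0, 1, 2, 4, 5, 6, 7, 9, 10, 12, 14}) = 3
G(40) = mex({0, 2, 3, 4, 6, 7, 11, 12, 14}) = 1
G(41) = mex({0, 1, 2, 3, 5, 6, 7, 9, 10, 11, 12}) = 4
Therefore G(41) = 4.

4


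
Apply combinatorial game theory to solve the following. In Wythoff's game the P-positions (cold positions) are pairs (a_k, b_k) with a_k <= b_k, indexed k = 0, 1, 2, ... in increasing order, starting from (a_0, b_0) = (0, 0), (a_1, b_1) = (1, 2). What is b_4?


By Wythoff's theorem, a_k = floor(k * phi) and b_k = floor(k * phi^2) = a_k + k, where phi = (1 + sqrt(5))/2 is the golden ratio.
phi = (1 + sqrt(5))/2 = 1.618034
phi^2 = phi + 1 = 2.618034
k = 4
k * phi^2 = 4 * 2.618034 = 10.472136
b_4 = floor(k * phi^2) = 10 (check: a_4 + k = 6 + 4 = 10)

10


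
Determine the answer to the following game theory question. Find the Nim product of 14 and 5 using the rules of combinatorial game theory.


Nim multiplication is bilinear over XOR: (u XOR v) * w = (u*w) XOR (v*w).
So we split each operand into its bit components and XOR the pairwise Nim products.
14 = 2 + 4 + 8 (as XOR of powers of 2).
5 = 1 + 4 (as XOR of powers of 2).
Using the standard Nim-product table on single bits:
  2*2 = 3,   2*4 = 8,   2*8 = 12,
  4*4 = 6,   4*8 = 11,  8*8 = 13,
and  1*x = x (identity), k*l = l*k (commutative).
Pairwise Nim products:
  2 * 1 = 2
  2 * 4 = 8
  4 * 1 = 4
  4 * 4 = 6
  8 * 1 = 8
  8 * 4 = 11
XOR them: 2 XOR 8 XOR 4 XOR 6 XOR 8 XOR 11 = 11.
Result: 14 * 5 = 11 (in Nim).

11


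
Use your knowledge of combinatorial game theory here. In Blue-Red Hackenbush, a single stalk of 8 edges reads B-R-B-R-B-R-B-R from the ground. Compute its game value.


Edges (from ground): B-R-B-R-B-R-B-R
By Berlekamp's sign-expansion rule, a Blue-Red Hackenbush stalk has the value of the surreal number whose sign sequence is the edge sequence with B -> + and R -> -.
Sign sequence: +-+-+-+-
Trace the sign expansion in the surreal number tree, starting from 0:
Edge 1: B (sign +) -> bounds (0, +inf), value = 1
Edge 2: R (sign -) -> bounds (0, 1), value = 1/2
Edge 3: B (sign +) -> bounds (1/2, 1), value = 3/4
Edge 4: R (sign -) -> bounds (1/2, 3/4), value = 5/8
Edge 5: B (sign +) -> bounds (5/8, 3/4), value = 11/16
Edge 6: R (sign -) -> bounds (5/8, 11/16), value = 21/32
Edge 7: B (sign +) -> bounds (21/32, 11/16), value = 43/64
Edge 8: R (sign -) -> bounds (21/32, 43/64), value = 85/128
Game value = 85/128

85/128


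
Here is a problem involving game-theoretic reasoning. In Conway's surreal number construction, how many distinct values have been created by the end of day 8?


Day 0: {|} = 0 is born. Count = 1.
Day n: the number of surreal numbers born by day n is 2^(n+1) - 1.
By day 0: 2^1 - 1 = 1
By day 1: 2^2 - 1 = 3
By day 2: 2^3 - 1 = 7
By day 3: 2^4 - 1 = 15
By day 4: 2^5 - 1 = 31
By day 5: 2^6 - 1 = 63
By day 6: 2^7 - 1 = 127
By day 7: 2^8 - 1 = 255
By day 8: 2^9 - 1 = 511
By day 8: 511 surreal numbers.

511


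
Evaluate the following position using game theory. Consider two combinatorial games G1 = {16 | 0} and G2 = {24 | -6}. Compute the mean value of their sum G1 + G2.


G1 = {16 | 0}, G2 = {24 | -6}
Each is a switch {a | b} with numbers a > b; its mean value is (a + b)/2, and mean value is additive over game sums: m(G1 + G2) = m(G1) + m(G2).
Mean of G1 = (16 + (0))/2 = 16/2 = 8
Mean of G2 = (24 + (-6))/2 = 18/2 = 9
Mean of G1 + G2 = 8 + 9 = 17

17


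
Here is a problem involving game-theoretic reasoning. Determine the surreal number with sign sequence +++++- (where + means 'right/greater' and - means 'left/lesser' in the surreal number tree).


Sign expansion: +++++-
Rule: track bounds (lo, hi), initially (-inf, +inf). On '+', the current value becomes lo and we move to the simplest number in (value, hi): value + 1 if hi = +inf, otherwise the midpoint (value + hi)/2. On '-', the current value becomes hi and we move to value - 1 if lo = -inf, otherwise the midpoint (lo + value)/2.
Start at 0.
Step 1: sign = +, move right. Bounds: (0, +inf). Value = 1
Step 2: sign = +, move right. Bounds: (1, +inf). Value = 2
Step 3: sign = +, move right. Bounds: (2, +inf). Value = 3
Step 4: sign = +, move right. Bounds: (3, +inf). Value = 4
Step 5: sign = +, move right. Bounds: (4, +inf). Value = 5
Step 6: sign = -, move left. Bounds: (4, 5). Value = 9/2
The surreal number with sign expansion +++++- is 9/2.

9/2


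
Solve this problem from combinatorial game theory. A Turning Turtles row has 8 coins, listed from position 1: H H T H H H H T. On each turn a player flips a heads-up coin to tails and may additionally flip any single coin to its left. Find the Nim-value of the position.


Coins: H H T H H H H T
Key fact: a single head at position k behaves exactly like a Nim heap of size k (turning it to T and optionally flipping a coin at j < k corresponds to moving the heap from k to j, or to 0), and heads combine as a disjunctive sum (two heads at the same place would cancel, matching j XOR j = 0). So the Nim-value is the XOR of the 1-indexed positions of the heads.
Face-up positions (1-indexed): [1, 2, 4, 5, 6, 7]
XOR 0 with 1: 0 XOR 1 = 1
XOR 1 with 2: 1 XOR 2 = 3
XOR 3 with 4: 3 XOR 4 = 7
XOR 7 with 5: 7 XOR 5 = 2
XOR 2 with 6: 2 XOR 6 = 4
XOR 4 with 7: 4 XOR 7 = 3
Nim-value = 3

3


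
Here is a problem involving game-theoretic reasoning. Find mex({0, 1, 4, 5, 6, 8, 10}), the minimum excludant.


Set = {0, 1, 4, 5, 6, 8, 10}
0 is in the set.
1 is in the set.
2 is NOT in the set. This is the mex.
mex = 2

2


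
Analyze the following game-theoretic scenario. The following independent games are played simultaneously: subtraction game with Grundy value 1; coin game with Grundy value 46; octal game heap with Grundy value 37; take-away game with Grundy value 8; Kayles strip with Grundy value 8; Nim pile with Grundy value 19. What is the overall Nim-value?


By the Sprague-Grundy theorem, the Grundy value of a sum of games is the XOR of individual Grundy values.
subtraction game: Grundy value = 1. Running XOR: 0 XOR 1 = 1
coin game: Grundy value = 46. Running XOR: 1 XOR 46 = 47
octal game heap: Grundy value = 37. Running XOR: 47 XOR 37 = 10
take-away game: Grundy value = 8. Running XOR: 10 XOR 8 = 2
Kayles strip: Grundy value = 8. Running XOR: 2 XOR 8 = 10
Nim pile: Grundy value = 19. Running XOR: 10 XOR 19 = 25
The combined Grundy value is 25.

25


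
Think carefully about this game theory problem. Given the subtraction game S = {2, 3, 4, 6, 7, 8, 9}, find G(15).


The subtraction set is S = {2, 3, 4, 6, 7, 8, 9}.
G(k) = mex{ G(k - s) : s in S, s <= k }. We compute iteratively: G(0) = 0.
G(1) = mex({}) = 0
G(2) = mex({0}) = 1
G(3) = mex({0}) = 1
G(4) = mex({0, 1}) = 2
G(5) = mex({0, 1}) = 2
G(6) = mex({0, 1, 2}) = 3
G(7) = mex({0, 1, 2}) = 3
G(8) = mex({0, 1, 2, 3}) = 4
G(9) = mex({0, 1, 2, 3}) = 4
G(10) = mex({0, 1, 2, 3, 4}) = 5
G(11) = mex({1, 2, 3, 4}) = 0
G(12) = mex({1, 2, 3, 4, 5}) = 0
G(13) = mex({0, 2, 3, 4, 5}) = 1
G(14) = mex({0, 2, 3, 4, 5}) = 1
G(15) = mex({0, 1, 3, 4}) = 2
Therefore G(15) = 2.

2


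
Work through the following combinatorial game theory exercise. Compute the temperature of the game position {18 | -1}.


The game is {18 | -1}, a switch {a | b} with numbers a > b.
Cooling {a | b} by t gives {a - t | b + t}, which stops being hot when a - t = b + t, i.e. at t = (a - b)/2. So the temperature of a switch is (a - b)/2.
Temperature = (Left option - Right option) / 2
= (18 - (-1)) / 2
= 19 / 2
= 19/2

19/2


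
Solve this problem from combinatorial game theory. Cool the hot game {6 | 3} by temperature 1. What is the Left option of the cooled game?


Original game: {6 | 3} (a switch {a | b} with a > b).
Cooling by t (for t below the temperature (a - b)/2 = 3/2) taxes each move by t: {a | b} cooled by t is {a - t | b + t}.
Cooling amount: t = 1
Cooled Left option: 6 - 1 = 5
Cooled Right option: 3 + 1 = 4
Cooled game: {5 | 4}
Left option = 5

5


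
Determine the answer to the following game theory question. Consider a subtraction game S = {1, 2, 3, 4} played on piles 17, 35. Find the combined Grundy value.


Subtraction set: {1, 2, 3, 4}
For this subtraction set, G(n) = n mod 5 (period = max + 1 = 5).
Pile 1 (size 17): G(17) = 17 mod 5 = 2
Pile 2 (size 35): G(35) = 35 mod 5 = 0
Total Grundy value = XOR of all: 2 XOR 0 = 2

2


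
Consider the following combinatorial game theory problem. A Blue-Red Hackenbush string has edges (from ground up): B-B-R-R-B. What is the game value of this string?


Edges (from ground): B-B-R-R-B
By Berlekamp's sign-expansion rule, a Blue-Red Hackenbush stalk has the value of the surreal number whose sign sequence is the edge sequence with B -> + and R -> -.
Sign sequence: ++--+
Trace the sign expansion in the surreal number tree, starting from 0:
Edge 1: B (sign +) -> bounds (0, +inf), value = 1
Edge 2: B (sign +) -> bounds (1, +inf), value = 2
Edge 3: R (sign -) -> bounds (1, 2), value = 3/2
Edge 4: R (sign -) -> bounds (1, 3/2), value = 5/4
Edge 5: B (sign +) -> bounds (5/4, 3/2), value = 11/8
Game value = 11/8

11/8


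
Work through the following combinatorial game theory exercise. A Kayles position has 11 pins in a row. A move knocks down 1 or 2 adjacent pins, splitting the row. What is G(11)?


Kayles: a move removes 1 or 2 adjacent pins from a contiguous row.
Removing pins from a row of k leaves two independent rows (a, b) with a + b = k - 1 (one pin) or a + b = k - 2 (two pins); an end removal gives a = 0.
By Sprague-Grundy, G(k) = mex{ G(a) XOR G(b) } over all these splits. G(0) = 0.
G(1): splits (0,0):0^0=0 -> mex({0}) = 1
G(2): splits (0,1):0^1=1 (0,0):0^0=0 -> mex({0, 1}) = 2
G(3): splits (0,2):0^2=2 (1,1):1^1=0 (0,1):0^1=1 -> mex({0, 1, 2}) = 3
G(4): splits (0,3):0^3=3 (1,2):1^2=3 (0,2):0^2=2 (1,1):1^1=0 -> mex({0, 2, 3}) = 1
G(5): splits (0,4):0^1=1 (1,3):1^3=2 (2,2):2^2=0 (0,3):0^3=3 (1,2):1^2=3 -> mex({0, 1, 2, 3}) = 4
G(6) = mex({0, 1, 2, 4}) = 3
G(7) = mex({0, 1, 3, 4, 5}) = 2
G(8) = mex({0, 2, 3, 5, 6}) = 1
G(9) = mex({0, 1, 2, 3, 6, 7}) = 4
G(10) = mex({0, 1, 3, 4, 5, 7}) = 2
G(11) = mex({0, 1, 2, 3, 4, 5}) = 6
Therefore G(11) = 6.

6


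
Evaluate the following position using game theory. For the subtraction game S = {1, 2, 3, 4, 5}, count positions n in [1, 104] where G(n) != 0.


Subtraction set S = {1, 2, 3, 4, 5}, so G(n) = n mod 6.
G(n) = 0 when n is a multiple of 6.
Multiples of 6 in [1, 104]: 17
N-positions (nonzero Grundy) = 104 - 17 = 87

87


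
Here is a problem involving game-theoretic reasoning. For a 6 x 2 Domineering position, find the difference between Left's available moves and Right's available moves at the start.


Board is 6 x 2 (rows x cols).
Left (vertical) placements: (rows-1) * cols = 5 * 2 = 10
Right (horizontal) placements: rows * (cols-1) = 6 * 1 = 6
Advantage = Left - Right = 10 - 6 = 4

4


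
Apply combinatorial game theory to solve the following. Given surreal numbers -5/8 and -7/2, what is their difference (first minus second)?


x = -5/8, y = -7/2
Converting to common denominator: 8
x = -5/8, y = -28/8
x - y = -5/8 - -7/2 = 23/8

23/8


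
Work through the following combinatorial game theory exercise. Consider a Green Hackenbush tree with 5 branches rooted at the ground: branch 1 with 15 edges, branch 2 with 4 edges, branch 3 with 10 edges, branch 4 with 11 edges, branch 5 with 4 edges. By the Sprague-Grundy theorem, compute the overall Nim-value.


The tree has 5 branches from the ground vertex.
In Green Hackenbush, the Nim-value of a simple path of length k is k.
Branch 1: length 15, Nim-value = 15
Branch 2: length 4, Nim-value = 4
Branch 3: length 10, Nim-value = 10
Branch 4: length 11, Nim-value = 11
Branch 5: length 4, Nim-value = 4
Total Nim-value = XOR of all branch values:
0 XOR 15 = 15
15 XOR 4 = 11
11 XOR 10 = 1
1 XOR 11 = 10
10 XOR 4 = 14
Nim-value of the tree = 14

14


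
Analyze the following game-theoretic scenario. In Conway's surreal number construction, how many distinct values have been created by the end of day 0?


Day 0: {|} = 0 is born. Count = 1.
Day n: the number of surreal numbers born by day n is 2^(n+1) - 1.
By day 0: 2^1 - 1 = 1
By day 0: 1 surreal numbers.

1


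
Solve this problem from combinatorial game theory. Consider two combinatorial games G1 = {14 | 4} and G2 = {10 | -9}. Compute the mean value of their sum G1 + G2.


G1 = {14 | 4}, G2 = {10 | -9}
Each is a switch {a | b} with numbers a > b; its mean value is (a + b)/2, and mean value is additive over game sums: m(G1 + G2) = m(G1) + m(G2).
Mean of G1 = (14 + (4))/2 = 18/2 = 9
Mean of G2 = (10 + (-9))/2 = 1/2 = 1/2
Mean of G1 + G2 = 9 + 1/2 = 19/2

19/2


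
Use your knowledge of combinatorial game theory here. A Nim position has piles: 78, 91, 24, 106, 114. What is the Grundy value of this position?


We need the XOR (exclusive or) of all pile sizes.
After XOR-ing pile 1 (size 78): 0 XOR 78 = 78
After XOR-ing pile 2 (size 91): 78 XOR 91 = 21
After XOR-ing pile 3 (size 24): 21 XOR 24 = 13
After XOR-ing pile 4 (size 106): 13 XOR 106 = 103
After XOR-ing pile 5 (size 114): 103 XOR 114 = 21
The Nim-value of this position is 21.

21


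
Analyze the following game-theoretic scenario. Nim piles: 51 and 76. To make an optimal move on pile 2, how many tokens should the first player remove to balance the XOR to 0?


Piles: 51 and 76
Current XOR: 51 XOR 76 = 127 (non-zero, so this is an N-position).
To make the XOR zero, we need to find a move that balances the piles.
For pile 2 (size 76): target = 76 XOR 127 = 51
We reduce pile 2 from 76 to 51.
Tokens removed: 76 - 51 = 25
Verification: 51 XOR 51 = 0

25


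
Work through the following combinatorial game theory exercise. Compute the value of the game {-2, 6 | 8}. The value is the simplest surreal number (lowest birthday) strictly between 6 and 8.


Left options: {-2, 6}, max = 6
Right options: {8}, min = 8
All options are numbers and max(Left) < min(Right), so by the simplicity theorem the value is the simplest (earliest-born) number strictly between 6 and 8.
The only integer strictly between 6 and 8 is 7.
No non-integer in the interval can be simpler: if x is a non-integer in the interval, then floor(x) or ceil(x) also lies in the interval (the interval contains an integer), and both are proper prefixes of x's sign expansion, i.e. born earlier. So the game value is 7.
Game value = 7

7
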